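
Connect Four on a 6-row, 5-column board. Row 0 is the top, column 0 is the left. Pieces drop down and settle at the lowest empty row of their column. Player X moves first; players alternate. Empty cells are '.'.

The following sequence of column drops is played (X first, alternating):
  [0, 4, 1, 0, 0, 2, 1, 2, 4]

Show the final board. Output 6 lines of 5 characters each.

Answer: .....
.....
.....
X....
OXO.X
XXO.O

Derivation:
Move 1: X drops in col 0, lands at row 5
Move 2: O drops in col 4, lands at row 5
Move 3: X drops in col 1, lands at row 5
Move 4: O drops in col 0, lands at row 4
Move 5: X drops in col 0, lands at row 3
Move 6: O drops in col 2, lands at row 5
Move 7: X drops in col 1, lands at row 4
Move 8: O drops in col 2, lands at row 4
Move 9: X drops in col 4, lands at row 4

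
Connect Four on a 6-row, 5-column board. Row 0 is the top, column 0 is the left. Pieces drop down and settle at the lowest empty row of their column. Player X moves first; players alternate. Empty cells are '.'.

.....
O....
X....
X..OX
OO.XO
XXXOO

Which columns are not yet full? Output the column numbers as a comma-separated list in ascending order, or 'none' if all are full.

Answer: 0,1,2,3,4

Derivation:
col 0: top cell = '.' → open
col 1: top cell = '.' → open
col 2: top cell = '.' → open
col 3: top cell = '.' → open
col 4: top cell = '.' → open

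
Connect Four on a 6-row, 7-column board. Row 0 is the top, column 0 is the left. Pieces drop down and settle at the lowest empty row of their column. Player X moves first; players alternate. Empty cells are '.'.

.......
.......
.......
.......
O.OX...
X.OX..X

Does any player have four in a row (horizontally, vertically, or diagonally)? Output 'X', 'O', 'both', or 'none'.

none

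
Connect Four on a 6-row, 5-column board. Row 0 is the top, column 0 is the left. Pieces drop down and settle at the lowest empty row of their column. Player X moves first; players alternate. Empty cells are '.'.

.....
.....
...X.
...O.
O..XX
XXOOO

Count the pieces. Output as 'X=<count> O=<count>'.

X=5 O=5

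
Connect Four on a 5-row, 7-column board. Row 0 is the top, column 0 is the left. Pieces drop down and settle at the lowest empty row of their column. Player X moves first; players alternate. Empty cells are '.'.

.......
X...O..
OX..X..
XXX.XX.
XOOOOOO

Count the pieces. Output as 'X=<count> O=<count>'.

X=9 O=8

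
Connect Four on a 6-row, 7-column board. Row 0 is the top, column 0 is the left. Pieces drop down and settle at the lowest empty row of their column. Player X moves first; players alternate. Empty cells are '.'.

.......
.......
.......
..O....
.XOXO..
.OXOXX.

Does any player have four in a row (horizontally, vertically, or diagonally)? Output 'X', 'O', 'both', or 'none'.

none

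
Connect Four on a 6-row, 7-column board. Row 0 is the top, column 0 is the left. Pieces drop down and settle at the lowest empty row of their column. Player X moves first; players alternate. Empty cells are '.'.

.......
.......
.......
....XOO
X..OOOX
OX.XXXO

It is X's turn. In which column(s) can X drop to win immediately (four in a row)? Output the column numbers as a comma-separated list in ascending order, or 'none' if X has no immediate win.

Answer: 2

Derivation:
col 0: drop X → no win
col 1: drop X → no win
col 2: drop X → WIN!
col 3: drop X → no win
col 4: drop X → no win
col 5: drop X → no win
col 6: drop X → no win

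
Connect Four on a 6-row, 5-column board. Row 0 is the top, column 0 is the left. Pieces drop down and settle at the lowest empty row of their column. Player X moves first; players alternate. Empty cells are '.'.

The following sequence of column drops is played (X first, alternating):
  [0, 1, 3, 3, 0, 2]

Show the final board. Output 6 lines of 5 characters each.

Answer: .....
.....
.....
.....
X..O.
XOOX.

Derivation:
Move 1: X drops in col 0, lands at row 5
Move 2: O drops in col 1, lands at row 5
Move 3: X drops in col 3, lands at row 5
Move 4: O drops in col 3, lands at row 4
Move 5: X drops in col 0, lands at row 4
Move 6: O drops in col 2, lands at row 5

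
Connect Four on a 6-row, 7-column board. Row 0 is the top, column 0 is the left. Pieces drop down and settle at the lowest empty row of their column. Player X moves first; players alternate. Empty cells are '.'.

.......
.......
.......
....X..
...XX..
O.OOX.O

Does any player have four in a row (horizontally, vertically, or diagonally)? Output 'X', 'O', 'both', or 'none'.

none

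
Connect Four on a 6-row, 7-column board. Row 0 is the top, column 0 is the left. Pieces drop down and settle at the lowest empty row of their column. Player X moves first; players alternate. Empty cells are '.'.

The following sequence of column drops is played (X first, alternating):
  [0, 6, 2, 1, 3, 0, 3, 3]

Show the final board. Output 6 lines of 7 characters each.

Move 1: X drops in col 0, lands at row 5
Move 2: O drops in col 6, lands at row 5
Move 3: X drops in col 2, lands at row 5
Move 4: O drops in col 1, lands at row 5
Move 5: X drops in col 3, lands at row 5
Move 6: O drops in col 0, lands at row 4
Move 7: X drops in col 3, lands at row 4
Move 8: O drops in col 3, lands at row 3

Answer: .......
.......
.......
...O...
O..X...
XOXX..O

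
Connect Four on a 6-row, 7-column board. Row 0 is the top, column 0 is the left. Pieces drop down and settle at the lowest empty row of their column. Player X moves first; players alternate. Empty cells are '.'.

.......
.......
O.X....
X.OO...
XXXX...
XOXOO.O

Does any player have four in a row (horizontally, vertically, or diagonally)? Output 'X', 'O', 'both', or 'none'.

X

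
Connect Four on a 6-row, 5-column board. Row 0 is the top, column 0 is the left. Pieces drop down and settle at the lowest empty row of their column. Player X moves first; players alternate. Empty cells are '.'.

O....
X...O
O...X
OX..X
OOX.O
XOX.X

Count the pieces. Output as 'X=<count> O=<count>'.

X=8 O=8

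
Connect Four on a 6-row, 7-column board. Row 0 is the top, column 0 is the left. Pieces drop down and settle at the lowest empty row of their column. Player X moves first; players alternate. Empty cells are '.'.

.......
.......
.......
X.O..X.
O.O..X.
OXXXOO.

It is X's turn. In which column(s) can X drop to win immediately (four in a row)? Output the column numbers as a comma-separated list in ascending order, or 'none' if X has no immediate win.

col 0: drop X → no win
col 1: drop X → no win
col 2: drop X → no win
col 3: drop X → no win
col 4: drop X → no win
col 5: drop X → no win
col 6: drop X → no win

Answer: none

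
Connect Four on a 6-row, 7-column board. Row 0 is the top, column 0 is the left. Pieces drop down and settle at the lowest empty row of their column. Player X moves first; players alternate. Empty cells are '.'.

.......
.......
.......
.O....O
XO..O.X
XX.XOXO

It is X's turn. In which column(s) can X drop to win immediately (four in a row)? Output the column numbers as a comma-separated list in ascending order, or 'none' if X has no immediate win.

Answer: 2

Derivation:
col 0: drop X → no win
col 1: drop X → no win
col 2: drop X → WIN!
col 3: drop X → no win
col 4: drop X → no win
col 5: drop X → no win
col 6: drop X → no win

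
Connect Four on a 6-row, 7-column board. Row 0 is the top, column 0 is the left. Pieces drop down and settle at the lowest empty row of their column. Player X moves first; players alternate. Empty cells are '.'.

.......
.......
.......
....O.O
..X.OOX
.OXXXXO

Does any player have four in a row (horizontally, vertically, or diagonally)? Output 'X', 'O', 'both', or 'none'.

X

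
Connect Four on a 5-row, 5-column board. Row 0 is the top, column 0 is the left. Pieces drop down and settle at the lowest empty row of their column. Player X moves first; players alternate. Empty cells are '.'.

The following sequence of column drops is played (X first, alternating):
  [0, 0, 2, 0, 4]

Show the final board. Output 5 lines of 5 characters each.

Move 1: X drops in col 0, lands at row 4
Move 2: O drops in col 0, lands at row 3
Move 3: X drops in col 2, lands at row 4
Move 4: O drops in col 0, lands at row 2
Move 5: X drops in col 4, lands at row 4

Answer: .....
.....
O....
O....
X.X.X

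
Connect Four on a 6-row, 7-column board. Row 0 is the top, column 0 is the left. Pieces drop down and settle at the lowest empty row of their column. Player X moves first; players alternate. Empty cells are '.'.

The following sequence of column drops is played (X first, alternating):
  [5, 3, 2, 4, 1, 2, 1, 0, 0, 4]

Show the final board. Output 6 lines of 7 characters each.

Answer: .......
.......
.......
.......
XXO.O..
OXXOOX.

Derivation:
Move 1: X drops in col 5, lands at row 5
Move 2: O drops in col 3, lands at row 5
Move 3: X drops in col 2, lands at row 5
Move 4: O drops in col 4, lands at row 5
Move 5: X drops in col 1, lands at row 5
Move 6: O drops in col 2, lands at row 4
Move 7: X drops in col 1, lands at row 4
Move 8: O drops in col 0, lands at row 5
Move 9: X drops in col 0, lands at row 4
Move 10: O drops in col 4, lands at row 4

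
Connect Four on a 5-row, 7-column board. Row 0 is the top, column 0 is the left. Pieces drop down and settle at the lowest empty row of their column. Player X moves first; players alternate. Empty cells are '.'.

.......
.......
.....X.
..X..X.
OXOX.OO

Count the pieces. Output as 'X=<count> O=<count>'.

X=5 O=4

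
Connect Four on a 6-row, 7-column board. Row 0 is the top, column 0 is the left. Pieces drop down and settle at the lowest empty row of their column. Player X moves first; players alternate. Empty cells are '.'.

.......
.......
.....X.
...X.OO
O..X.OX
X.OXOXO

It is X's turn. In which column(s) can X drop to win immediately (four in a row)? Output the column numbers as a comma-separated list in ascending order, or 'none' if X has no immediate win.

Answer: 3

Derivation:
col 0: drop X → no win
col 1: drop X → no win
col 2: drop X → no win
col 3: drop X → WIN!
col 4: drop X → no win
col 5: drop X → no win
col 6: drop X → no win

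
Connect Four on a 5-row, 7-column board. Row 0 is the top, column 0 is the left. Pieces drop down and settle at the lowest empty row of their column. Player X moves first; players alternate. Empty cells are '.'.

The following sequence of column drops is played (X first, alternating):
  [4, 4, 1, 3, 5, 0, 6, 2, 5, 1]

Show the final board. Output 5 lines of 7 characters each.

Answer: .......
.......
.......
.O..OX.
OXOOXXX

Derivation:
Move 1: X drops in col 4, lands at row 4
Move 2: O drops in col 4, lands at row 3
Move 3: X drops in col 1, lands at row 4
Move 4: O drops in col 3, lands at row 4
Move 5: X drops in col 5, lands at row 4
Move 6: O drops in col 0, lands at row 4
Move 7: X drops in col 6, lands at row 4
Move 8: O drops in col 2, lands at row 4
Move 9: X drops in col 5, lands at row 3
Move 10: O drops in col 1, lands at row 3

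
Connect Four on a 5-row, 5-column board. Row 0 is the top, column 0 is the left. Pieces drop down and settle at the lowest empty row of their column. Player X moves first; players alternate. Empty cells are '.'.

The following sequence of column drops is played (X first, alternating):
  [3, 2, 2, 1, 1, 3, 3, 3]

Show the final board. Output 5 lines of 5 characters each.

Answer: .....
...O.
...X.
.XXO.
.OOX.

Derivation:
Move 1: X drops in col 3, lands at row 4
Move 2: O drops in col 2, lands at row 4
Move 3: X drops in col 2, lands at row 3
Move 4: O drops in col 1, lands at row 4
Move 5: X drops in col 1, lands at row 3
Move 6: O drops in col 3, lands at row 3
Move 7: X drops in col 3, lands at row 2
Move 8: O drops in col 3, lands at row 1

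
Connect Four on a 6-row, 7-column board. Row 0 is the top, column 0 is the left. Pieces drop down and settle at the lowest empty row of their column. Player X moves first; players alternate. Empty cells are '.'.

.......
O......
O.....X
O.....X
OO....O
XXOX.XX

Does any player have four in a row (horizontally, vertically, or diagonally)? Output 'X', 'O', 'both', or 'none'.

O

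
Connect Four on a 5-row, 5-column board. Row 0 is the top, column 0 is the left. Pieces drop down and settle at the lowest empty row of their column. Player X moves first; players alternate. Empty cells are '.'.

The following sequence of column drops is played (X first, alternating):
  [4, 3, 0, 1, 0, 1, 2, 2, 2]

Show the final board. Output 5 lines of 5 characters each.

Answer: .....
.....
..X..
XOO..
XOXOX

Derivation:
Move 1: X drops in col 4, lands at row 4
Move 2: O drops in col 3, lands at row 4
Move 3: X drops in col 0, lands at row 4
Move 4: O drops in col 1, lands at row 4
Move 5: X drops in col 0, lands at row 3
Move 6: O drops in col 1, lands at row 3
Move 7: X drops in col 2, lands at row 4
Move 8: O drops in col 2, lands at row 3
Move 9: X drops in col 2, lands at row 2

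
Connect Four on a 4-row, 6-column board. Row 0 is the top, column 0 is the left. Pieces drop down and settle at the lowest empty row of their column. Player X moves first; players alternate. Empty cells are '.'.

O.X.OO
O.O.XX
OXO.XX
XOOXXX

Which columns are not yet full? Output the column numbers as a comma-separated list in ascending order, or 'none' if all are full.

Answer: 1,3

Derivation:
col 0: top cell = 'O' → FULL
col 1: top cell = '.' → open
col 2: top cell = 'X' → FULL
col 3: top cell = '.' → open
col 4: top cell = 'O' → FULL
col 5: top cell = 'O' → FULL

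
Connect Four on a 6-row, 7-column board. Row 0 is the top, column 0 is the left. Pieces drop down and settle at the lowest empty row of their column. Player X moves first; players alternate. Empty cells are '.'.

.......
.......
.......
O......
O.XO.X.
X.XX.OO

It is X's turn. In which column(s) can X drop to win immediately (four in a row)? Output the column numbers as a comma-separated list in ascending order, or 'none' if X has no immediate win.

col 0: drop X → no win
col 1: drop X → WIN!
col 2: drop X → no win
col 3: drop X → no win
col 4: drop X → no win
col 5: drop X → no win
col 6: drop X → no win

Answer: 1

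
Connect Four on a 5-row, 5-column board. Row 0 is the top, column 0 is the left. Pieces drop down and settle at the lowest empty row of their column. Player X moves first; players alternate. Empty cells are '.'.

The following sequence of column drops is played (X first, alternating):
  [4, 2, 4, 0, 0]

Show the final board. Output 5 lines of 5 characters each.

Answer: .....
.....
.....
X...X
O.O.X

Derivation:
Move 1: X drops in col 4, lands at row 4
Move 2: O drops in col 2, lands at row 4
Move 3: X drops in col 4, lands at row 3
Move 4: O drops in col 0, lands at row 4
Move 5: X drops in col 0, lands at row 3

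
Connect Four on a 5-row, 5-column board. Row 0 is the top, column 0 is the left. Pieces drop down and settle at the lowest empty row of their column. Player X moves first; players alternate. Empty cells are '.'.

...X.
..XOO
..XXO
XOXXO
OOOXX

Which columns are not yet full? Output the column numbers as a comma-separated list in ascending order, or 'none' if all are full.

Answer: 0,1,2,4

Derivation:
col 0: top cell = '.' → open
col 1: top cell = '.' → open
col 2: top cell = '.' → open
col 3: top cell = 'X' → FULL
col 4: top cell = '.' → open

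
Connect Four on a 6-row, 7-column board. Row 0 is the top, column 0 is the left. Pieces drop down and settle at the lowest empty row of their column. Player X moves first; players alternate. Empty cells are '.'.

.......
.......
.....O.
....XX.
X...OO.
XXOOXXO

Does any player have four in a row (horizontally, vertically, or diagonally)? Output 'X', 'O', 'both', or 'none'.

none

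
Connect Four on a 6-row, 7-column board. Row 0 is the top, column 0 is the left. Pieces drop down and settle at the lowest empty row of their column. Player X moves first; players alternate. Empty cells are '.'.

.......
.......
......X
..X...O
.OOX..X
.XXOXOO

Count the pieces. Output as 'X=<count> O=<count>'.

X=7 O=6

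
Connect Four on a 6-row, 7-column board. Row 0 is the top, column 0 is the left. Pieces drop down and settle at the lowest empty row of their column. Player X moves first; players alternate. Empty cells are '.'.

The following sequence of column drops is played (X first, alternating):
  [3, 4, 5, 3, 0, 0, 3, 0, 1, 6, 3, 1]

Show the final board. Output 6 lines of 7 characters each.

Move 1: X drops in col 3, lands at row 5
Move 2: O drops in col 4, lands at row 5
Move 3: X drops in col 5, lands at row 5
Move 4: O drops in col 3, lands at row 4
Move 5: X drops in col 0, lands at row 5
Move 6: O drops in col 0, lands at row 4
Move 7: X drops in col 3, lands at row 3
Move 8: O drops in col 0, lands at row 3
Move 9: X drops in col 1, lands at row 5
Move 10: O drops in col 6, lands at row 5
Move 11: X drops in col 3, lands at row 2
Move 12: O drops in col 1, lands at row 4

Answer: .......
.......
...X...
O..X...
OO.O...
XX.XOXO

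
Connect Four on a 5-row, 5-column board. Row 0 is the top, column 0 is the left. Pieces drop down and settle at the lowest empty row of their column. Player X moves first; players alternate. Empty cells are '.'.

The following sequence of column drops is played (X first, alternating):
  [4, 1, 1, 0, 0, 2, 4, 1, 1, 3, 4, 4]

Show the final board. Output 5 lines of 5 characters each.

Move 1: X drops in col 4, lands at row 4
Move 2: O drops in col 1, lands at row 4
Move 3: X drops in col 1, lands at row 3
Move 4: O drops in col 0, lands at row 4
Move 5: X drops in col 0, lands at row 3
Move 6: O drops in col 2, lands at row 4
Move 7: X drops in col 4, lands at row 3
Move 8: O drops in col 1, lands at row 2
Move 9: X drops in col 1, lands at row 1
Move 10: O drops in col 3, lands at row 4
Move 11: X drops in col 4, lands at row 2
Move 12: O drops in col 4, lands at row 1

Answer: .....
.X..O
.O..X
XX..X
OOOOX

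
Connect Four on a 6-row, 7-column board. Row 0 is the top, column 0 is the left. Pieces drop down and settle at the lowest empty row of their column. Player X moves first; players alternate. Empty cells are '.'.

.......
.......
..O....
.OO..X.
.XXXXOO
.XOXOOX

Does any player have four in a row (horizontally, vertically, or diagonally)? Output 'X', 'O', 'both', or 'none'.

X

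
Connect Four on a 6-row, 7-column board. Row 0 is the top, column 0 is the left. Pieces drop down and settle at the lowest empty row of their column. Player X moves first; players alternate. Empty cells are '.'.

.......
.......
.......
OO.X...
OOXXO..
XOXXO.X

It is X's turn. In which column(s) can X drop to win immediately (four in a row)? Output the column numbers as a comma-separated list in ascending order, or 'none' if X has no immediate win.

col 0: drop X → no win
col 1: drop X → no win
col 2: drop X → no win
col 3: drop X → WIN!
col 4: drop X → no win
col 5: drop X → no win
col 6: drop X → no win

Answer: 3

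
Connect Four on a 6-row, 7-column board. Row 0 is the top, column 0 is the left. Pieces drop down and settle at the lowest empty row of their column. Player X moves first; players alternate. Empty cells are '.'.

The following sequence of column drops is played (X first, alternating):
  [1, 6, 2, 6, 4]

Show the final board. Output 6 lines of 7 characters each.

Move 1: X drops in col 1, lands at row 5
Move 2: O drops in col 6, lands at row 5
Move 3: X drops in col 2, lands at row 5
Move 4: O drops in col 6, lands at row 4
Move 5: X drops in col 4, lands at row 5

Answer: .......
.......
.......
.......
......O
.XX.X.O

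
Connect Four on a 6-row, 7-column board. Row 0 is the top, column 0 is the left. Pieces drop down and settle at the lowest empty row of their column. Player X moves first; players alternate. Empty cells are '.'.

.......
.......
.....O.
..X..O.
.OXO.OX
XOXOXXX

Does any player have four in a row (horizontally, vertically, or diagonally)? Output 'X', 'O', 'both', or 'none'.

none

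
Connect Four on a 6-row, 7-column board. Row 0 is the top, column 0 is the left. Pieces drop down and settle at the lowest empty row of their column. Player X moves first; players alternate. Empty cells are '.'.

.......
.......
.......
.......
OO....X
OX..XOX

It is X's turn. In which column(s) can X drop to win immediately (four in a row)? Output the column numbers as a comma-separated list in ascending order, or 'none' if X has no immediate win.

col 0: drop X → no win
col 1: drop X → no win
col 2: drop X → no win
col 3: drop X → no win
col 4: drop X → no win
col 5: drop X → no win
col 6: drop X → no win

Answer: none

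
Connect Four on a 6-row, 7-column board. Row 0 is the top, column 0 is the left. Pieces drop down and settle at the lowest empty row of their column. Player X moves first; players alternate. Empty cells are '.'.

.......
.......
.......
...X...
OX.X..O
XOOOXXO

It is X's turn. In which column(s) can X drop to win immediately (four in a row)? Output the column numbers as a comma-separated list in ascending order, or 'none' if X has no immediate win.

col 0: drop X → no win
col 1: drop X → no win
col 2: drop X → no win
col 3: drop X → no win
col 4: drop X → no win
col 5: drop X → no win
col 6: drop X → no win

Answer: none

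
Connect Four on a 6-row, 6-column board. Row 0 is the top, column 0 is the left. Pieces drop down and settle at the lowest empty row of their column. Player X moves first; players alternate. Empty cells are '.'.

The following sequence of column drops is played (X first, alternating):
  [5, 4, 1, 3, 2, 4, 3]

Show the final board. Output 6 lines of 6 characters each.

Move 1: X drops in col 5, lands at row 5
Move 2: O drops in col 4, lands at row 5
Move 3: X drops in col 1, lands at row 5
Move 4: O drops in col 3, lands at row 5
Move 5: X drops in col 2, lands at row 5
Move 6: O drops in col 4, lands at row 4
Move 7: X drops in col 3, lands at row 4

Answer: ......
......
......
......
...XO.
.XXOOX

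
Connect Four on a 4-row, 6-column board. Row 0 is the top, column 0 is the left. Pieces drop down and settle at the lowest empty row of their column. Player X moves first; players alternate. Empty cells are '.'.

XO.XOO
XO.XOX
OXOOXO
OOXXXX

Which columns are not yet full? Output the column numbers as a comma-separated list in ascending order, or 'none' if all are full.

Answer: 2

Derivation:
col 0: top cell = 'X' → FULL
col 1: top cell = 'O' → FULL
col 2: top cell = '.' → open
col 3: top cell = 'X' → FULL
col 4: top cell = 'O' → FULL
col 5: top cell = 'O' → FULL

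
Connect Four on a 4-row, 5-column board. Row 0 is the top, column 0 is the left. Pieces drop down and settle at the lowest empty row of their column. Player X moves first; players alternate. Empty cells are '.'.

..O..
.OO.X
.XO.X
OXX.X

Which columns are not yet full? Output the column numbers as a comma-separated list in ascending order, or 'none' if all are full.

col 0: top cell = '.' → open
col 1: top cell = '.' → open
col 2: top cell = 'O' → FULL
col 3: top cell = '.' → open
col 4: top cell = '.' → open

Answer: 0,1,3,4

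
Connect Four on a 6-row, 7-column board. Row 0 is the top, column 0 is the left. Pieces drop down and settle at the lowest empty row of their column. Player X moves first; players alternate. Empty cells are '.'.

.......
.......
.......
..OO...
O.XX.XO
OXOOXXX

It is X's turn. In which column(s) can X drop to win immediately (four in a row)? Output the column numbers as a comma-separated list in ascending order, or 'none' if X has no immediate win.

col 0: drop X → no win
col 1: drop X → no win
col 2: drop X → no win
col 3: drop X → no win
col 4: drop X → WIN!
col 5: drop X → no win
col 6: drop X → no win

Answer: 4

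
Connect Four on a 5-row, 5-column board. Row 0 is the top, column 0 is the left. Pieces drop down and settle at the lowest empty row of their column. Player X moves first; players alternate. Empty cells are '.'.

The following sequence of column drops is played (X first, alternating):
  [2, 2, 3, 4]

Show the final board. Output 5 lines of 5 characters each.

Answer: .....
.....
.....
..O..
..XXO

Derivation:
Move 1: X drops in col 2, lands at row 4
Move 2: O drops in col 2, lands at row 3
Move 3: X drops in col 3, lands at row 4
Move 4: O drops in col 4, lands at row 4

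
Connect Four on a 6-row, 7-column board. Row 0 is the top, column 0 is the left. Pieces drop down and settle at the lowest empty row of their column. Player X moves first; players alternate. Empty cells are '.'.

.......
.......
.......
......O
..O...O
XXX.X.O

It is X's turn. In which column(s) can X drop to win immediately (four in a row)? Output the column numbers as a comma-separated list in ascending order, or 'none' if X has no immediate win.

Answer: 3

Derivation:
col 0: drop X → no win
col 1: drop X → no win
col 2: drop X → no win
col 3: drop X → WIN!
col 4: drop X → no win
col 5: drop X → no win
col 6: drop X → no win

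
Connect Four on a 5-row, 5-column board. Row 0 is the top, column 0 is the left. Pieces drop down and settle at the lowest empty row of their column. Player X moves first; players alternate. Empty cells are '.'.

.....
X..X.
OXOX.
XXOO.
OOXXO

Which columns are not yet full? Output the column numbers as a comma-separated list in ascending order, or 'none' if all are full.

col 0: top cell = '.' → open
col 1: top cell = '.' → open
col 2: top cell = '.' → open
col 3: top cell = '.' → open
col 4: top cell = '.' → open

Answer: 0,1,2,3,4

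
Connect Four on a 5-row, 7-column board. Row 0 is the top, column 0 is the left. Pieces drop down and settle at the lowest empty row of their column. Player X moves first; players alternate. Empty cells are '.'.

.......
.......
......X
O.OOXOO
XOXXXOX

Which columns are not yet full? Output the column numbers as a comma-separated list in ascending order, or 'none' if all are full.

Answer: 0,1,2,3,4,5,6

Derivation:
col 0: top cell = '.' → open
col 1: top cell = '.' → open
col 2: top cell = '.' → open
col 3: top cell = '.' → open
col 4: top cell = '.' → open
col 5: top cell = '.' → open
col 6: top cell = '.' → open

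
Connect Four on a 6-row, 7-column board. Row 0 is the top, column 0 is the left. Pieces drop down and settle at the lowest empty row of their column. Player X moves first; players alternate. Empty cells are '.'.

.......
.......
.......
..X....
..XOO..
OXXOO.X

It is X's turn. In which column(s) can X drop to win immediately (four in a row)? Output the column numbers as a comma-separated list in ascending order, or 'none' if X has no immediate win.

col 0: drop X → no win
col 1: drop X → no win
col 2: drop X → WIN!
col 3: drop X → no win
col 4: drop X → no win
col 5: drop X → no win
col 6: drop X → no win

Answer: 2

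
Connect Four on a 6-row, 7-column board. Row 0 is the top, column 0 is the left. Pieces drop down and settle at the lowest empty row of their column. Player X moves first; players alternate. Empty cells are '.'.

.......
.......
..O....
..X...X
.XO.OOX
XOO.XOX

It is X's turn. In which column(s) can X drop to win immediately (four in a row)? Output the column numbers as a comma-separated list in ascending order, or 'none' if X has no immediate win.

Answer: 6

Derivation:
col 0: drop X → no win
col 1: drop X → no win
col 2: drop X → no win
col 3: drop X → no win
col 4: drop X → no win
col 5: drop X → no win
col 6: drop X → WIN!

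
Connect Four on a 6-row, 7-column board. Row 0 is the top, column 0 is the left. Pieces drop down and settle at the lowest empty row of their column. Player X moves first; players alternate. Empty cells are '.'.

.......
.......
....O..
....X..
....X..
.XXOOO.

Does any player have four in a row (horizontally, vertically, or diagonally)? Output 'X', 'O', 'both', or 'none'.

none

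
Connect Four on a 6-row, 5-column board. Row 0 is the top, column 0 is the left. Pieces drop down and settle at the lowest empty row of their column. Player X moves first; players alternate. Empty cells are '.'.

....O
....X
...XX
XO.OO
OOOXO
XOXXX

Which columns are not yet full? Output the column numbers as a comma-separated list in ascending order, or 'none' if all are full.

col 0: top cell = '.' → open
col 1: top cell = '.' → open
col 2: top cell = '.' → open
col 3: top cell = '.' → open
col 4: top cell = 'O' → FULL

Answer: 0,1,2,3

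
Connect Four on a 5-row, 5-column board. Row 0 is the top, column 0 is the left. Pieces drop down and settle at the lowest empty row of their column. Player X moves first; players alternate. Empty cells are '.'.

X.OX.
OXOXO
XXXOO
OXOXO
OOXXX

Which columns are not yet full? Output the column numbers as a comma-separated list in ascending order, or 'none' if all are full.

Answer: 1,4

Derivation:
col 0: top cell = 'X' → FULL
col 1: top cell = '.' → open
col 2: top cell = 'O' → FULL
col 3: top cell = 'X' → FULL
col 4: top cell = '.' → open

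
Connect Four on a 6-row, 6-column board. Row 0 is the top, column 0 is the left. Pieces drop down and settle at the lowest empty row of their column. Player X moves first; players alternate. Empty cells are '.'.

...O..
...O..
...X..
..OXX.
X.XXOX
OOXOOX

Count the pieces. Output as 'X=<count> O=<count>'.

X=9 O=8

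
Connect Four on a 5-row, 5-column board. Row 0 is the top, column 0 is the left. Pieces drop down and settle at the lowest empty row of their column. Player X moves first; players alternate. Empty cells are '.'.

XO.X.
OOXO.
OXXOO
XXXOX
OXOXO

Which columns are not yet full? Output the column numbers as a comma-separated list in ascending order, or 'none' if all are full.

col 0: top cell = 'X' → FULL
col 1: top cell = 'O' → FULL
col 2: top cell = '.' → open
col 3: top cell = 'X' → FULL
col 4: top cell = '.' → open

Answer: 2,4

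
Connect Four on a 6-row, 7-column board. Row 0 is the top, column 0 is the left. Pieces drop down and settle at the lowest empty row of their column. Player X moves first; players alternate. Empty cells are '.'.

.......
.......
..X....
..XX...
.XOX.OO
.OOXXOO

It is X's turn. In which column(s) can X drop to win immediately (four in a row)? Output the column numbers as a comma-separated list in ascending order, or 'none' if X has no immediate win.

col 0: drop X → no win
col 1: drop X → no win
col 2: drop X → no win
col 3: drop X → WIN!
col 4: drop X → no win
col 5: drop X → no win
col 6: drop X → no win

Answer: 3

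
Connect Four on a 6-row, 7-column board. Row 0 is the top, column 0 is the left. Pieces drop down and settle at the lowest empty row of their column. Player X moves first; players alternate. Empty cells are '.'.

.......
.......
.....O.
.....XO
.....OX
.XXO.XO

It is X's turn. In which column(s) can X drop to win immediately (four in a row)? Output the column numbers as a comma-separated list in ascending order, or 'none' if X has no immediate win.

col 0: drop X → no win
col 1: drop X → no win
col 2: drop X → no win
col 3: drop X → no win
col 4: drop X → no win
col 5: drop X → no win
col 6: drop X → no win

Answer: none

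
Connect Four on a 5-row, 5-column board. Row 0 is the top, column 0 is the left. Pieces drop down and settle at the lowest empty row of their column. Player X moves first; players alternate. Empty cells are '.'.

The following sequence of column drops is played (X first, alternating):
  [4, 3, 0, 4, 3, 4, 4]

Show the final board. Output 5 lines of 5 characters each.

Answer: .....
....X
....O
...XO
X..OX

Derivation:
Move 1: X drops in col 4, lands at row 4
Move 2: O drops in col 3, lands at row 4
Move 3: X drops in col 0, lands at row 4
Move 4: O drops in col 4, lands at row 3
Move 5: X drops in col 3, lands at row 3
Move 6: O drops in col 4, lands at row 2
Move 7: X drops in col 4, lands at row 1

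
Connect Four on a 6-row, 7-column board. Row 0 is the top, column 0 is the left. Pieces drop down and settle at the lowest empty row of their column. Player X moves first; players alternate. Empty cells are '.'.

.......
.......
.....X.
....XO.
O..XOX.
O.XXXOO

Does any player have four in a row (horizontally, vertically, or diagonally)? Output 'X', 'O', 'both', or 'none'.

X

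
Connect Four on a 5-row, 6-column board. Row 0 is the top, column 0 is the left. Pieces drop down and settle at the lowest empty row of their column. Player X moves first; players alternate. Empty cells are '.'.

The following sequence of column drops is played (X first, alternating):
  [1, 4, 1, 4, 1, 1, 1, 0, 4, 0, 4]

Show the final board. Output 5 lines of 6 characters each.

Answer: .X....
.O..X.
.X..X.
OX..O.
OX..O.

Derivation:
Move 1: X drops in col 1, lands at row 4
Move 2: O drops in col 4, lands at row 4
Move 3: X drops in col 1, lands at row 3
Move 4: O drops in col 4, lands at row 3
Move 5: X drops in col 1, lands at row 2
Move 6: O drops in col 1, lands at row 1
Move 7: X drops in col 1, lands at row 0
Move 8: O drops in col 0, lands at row 4
Move 9: X drops in col 4, lands at row 2
Move 10: O drops in col 0, lands at row 3
Move 11: X drops in col 4, lands at row 1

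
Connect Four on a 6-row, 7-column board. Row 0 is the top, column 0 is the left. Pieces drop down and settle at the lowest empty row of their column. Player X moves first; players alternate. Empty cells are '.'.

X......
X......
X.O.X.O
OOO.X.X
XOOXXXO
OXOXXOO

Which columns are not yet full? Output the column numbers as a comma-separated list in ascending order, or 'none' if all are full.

Answer: 1,2,3,4,5,6

Derivation:
col 0: top cell = 'X' → FULL
col 1: top cell = '.' → open
col 2: top cell = '.' → open
col 3: top cell = '.' → open
col 4: top cell = '.' → open
col 5: top cell = '.' → open
col 6: top cell = '.' → open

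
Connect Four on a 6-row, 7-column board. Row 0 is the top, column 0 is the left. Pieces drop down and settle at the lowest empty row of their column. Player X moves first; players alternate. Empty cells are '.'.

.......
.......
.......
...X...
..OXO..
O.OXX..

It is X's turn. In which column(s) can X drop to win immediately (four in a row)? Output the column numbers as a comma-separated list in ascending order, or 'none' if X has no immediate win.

col 0: drop X → no win
col 1: drop X → no win
col 2: drop X → no win
col 3: drop X → WIN!
col 4: drop X → no win
col 5: drop X → no win
col 6: drop X → no win

Answer: 3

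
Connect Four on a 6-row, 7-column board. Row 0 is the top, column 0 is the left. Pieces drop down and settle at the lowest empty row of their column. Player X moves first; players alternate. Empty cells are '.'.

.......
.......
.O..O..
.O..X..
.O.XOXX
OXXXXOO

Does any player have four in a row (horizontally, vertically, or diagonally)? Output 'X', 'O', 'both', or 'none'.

X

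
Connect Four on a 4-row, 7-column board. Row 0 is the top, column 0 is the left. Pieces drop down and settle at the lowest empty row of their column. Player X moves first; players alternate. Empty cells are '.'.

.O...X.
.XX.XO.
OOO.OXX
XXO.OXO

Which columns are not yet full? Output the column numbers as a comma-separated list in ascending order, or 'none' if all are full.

col 0: top cell = '.' → open
col 1: top cell = 'O' → FULL
col 2: top cell = '.' → open
col 3: top cell = '.' → open
col 4: top cell = '.' → open
col 5: top cell = 'X' → FULL
col 6: top cell = '.' → open

Answer: 0,2,3,4,6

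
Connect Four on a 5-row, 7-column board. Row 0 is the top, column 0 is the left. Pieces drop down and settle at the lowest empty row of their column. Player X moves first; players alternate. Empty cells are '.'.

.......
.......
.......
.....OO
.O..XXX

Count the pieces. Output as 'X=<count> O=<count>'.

X=3 O=3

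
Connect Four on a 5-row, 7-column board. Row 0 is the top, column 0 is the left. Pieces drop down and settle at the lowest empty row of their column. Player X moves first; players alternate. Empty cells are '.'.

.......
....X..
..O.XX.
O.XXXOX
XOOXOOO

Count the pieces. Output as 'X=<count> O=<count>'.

X=9 O=8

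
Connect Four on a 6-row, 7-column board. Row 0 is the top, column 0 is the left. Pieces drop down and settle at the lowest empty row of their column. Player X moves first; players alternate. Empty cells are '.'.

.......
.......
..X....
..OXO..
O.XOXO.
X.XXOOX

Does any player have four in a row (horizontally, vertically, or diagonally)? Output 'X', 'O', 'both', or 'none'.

none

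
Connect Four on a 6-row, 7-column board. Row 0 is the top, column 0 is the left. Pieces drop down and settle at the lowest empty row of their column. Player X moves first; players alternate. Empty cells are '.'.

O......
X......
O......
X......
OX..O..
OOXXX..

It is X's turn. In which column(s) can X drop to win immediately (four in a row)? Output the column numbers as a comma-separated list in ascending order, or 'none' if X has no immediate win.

col 1: drop X → no win
col 2: drop X → no win
col 3: drop X → no win
col 4: drop X → no win
col 5: drop X → WIN!
col 6: drop X → no win

Answer: 5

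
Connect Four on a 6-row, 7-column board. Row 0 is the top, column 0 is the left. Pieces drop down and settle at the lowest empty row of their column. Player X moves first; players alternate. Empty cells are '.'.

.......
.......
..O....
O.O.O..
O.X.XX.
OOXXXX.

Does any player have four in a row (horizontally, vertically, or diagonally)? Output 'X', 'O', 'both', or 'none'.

X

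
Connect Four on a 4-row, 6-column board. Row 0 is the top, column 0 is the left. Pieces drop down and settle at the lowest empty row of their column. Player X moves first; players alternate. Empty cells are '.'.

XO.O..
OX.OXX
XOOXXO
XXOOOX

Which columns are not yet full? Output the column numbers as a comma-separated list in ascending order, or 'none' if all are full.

col 0: top cell = 'X' → FULL
col 1: top cell = 'O' → FULL
col 2: top cell = '.' → open
col 3: top cell = 'O' → FULL
col 4: top cell = '.' → open
col 5: top cell = '.' → open

Answer: 2,4,5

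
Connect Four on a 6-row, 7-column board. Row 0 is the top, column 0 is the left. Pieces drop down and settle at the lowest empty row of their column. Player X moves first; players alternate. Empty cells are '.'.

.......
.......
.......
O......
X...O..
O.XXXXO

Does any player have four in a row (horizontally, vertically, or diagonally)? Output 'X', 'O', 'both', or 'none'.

X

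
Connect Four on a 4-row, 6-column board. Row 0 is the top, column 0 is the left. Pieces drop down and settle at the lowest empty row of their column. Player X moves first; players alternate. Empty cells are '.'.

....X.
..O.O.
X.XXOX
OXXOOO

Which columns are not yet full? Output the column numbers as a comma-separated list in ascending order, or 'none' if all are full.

Answer: 0,1,2,3,5

Derivation:
col 0: top cell = '.' → open
col 1: top cell = '.' → open
col 2: top cell = '.' → open
col 3: top cell = '.' → open
col 4: top cell = 'X' → FULL
col 5: top cell = '.' → open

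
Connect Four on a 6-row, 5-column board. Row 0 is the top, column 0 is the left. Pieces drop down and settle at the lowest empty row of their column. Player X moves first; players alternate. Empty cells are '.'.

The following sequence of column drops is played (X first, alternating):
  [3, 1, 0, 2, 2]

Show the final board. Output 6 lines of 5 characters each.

Move 1: X drops in col 3, lands at row 5
Move 2: O drops in col 1, lands at row 5
Move 3: X drops in col 0, lands at row 5
Move 4: O drops in col 2, lands at row 5
Move 5: X drops in col 2, lands at row 4

Answer: .....
.....
.....
.....
..X..
XOOX.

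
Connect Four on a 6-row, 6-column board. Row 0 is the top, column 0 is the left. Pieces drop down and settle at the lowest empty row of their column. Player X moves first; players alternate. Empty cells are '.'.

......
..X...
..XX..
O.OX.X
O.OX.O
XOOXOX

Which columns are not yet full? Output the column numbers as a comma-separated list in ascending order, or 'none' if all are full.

Answer: 0,1,2,3,4,5

Derivation:
col 0: top cell = '.' → open
col 1: top cell = '.' → open
col 2: top cell = '.' → open
col 3: top cell = '.' → open
col 4: top cell = '.' → open
col 5: top cell = '.' → open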